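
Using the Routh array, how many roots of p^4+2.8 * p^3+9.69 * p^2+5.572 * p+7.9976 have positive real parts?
Routh array:
p^4: [1, 9.69, 7.9976]; p^3: [2.8, 5.572]; p^2: [7.7, 7.9976]; p^1: [2.66378]; p^0: [7.9976]
First column: [1, 2.8, 7.7, 2.66378, 7.9976]. Sign changes = RHP roots = 0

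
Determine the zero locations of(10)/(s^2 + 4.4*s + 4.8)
Numerator is a nonzero constant (10) → Zeros: none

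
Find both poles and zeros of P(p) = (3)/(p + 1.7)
Set denominator = 0: p + 1.7 = 0 → Poles: -1.7
Numerator is a nonzero constant (3) → Zeros: none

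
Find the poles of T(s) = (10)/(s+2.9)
Set denominator = 0: s + 2.9 = 0 → Poles: -2.9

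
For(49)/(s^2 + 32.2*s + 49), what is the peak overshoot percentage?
Standard form: ωn²/(s²+2ζωn·s+ωn²) → ωn = 7, ζ = 2.3.
ζ ≥ 1, so the response is non-oscillatory: peak overshoot = 0%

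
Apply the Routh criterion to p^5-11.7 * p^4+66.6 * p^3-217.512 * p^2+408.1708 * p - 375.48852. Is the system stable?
Routh array:
p^5: [1, 66.6, 408.1708]; p^4: [-11.7, -217.512, -375.48852]; p^3: [48.0092, 376.078]; p^2: [-125.861, -375.48852]; p^1: [232.849]; p^0: [-375.48852]
First column: [1, -11.7, 48.0092, -125.861, 232.849, -375.48852]. Sign changes = 5.
No, unstable (5 RHP root(s))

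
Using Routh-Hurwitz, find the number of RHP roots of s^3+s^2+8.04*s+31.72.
Routh array:
s^3: [1, 8.04]; s^2: [1, 31.72]; s^1: [-23.68]; s^0: [31.72]
First column: [1, 1, -23.68, 31.72]. Sign changes = RHP roots = 2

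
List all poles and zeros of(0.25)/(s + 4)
Set denominator = 0: s + 4 = 0 → Poles: -4
Numerator is a nonzero constant (0.25) → Zeros: none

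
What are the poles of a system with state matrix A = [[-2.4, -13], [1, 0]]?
Eigenvalues solve det(λI - A) = 0.
Characteristic polynomial: λ^2 + 2.4*λ + 13 = 0.
Roots: -1.2 + 3.4j, -1.2 - 3.4j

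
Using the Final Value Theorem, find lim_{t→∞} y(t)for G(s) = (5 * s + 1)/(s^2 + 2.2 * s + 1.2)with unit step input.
FVT: lim_{t→∞} y(t) = lim_{s→0} s*Y(s) where Y(s) = G(s)/s.
= lim_{s→0} G(s) = G(0) = num(0)/den(0) = 1/1.2 = 0.8333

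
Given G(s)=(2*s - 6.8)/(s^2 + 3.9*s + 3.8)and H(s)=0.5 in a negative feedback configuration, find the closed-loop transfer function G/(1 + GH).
Closed-loop T = G/(1+GH).
Numerator: G_num * H_den = 2*s - 6.8.
Denominator: G_den * H_den + G_num * H_num = (s^2 + 3.9*s + 3.8) + (s - 3.4) = s^2 + 4.9*s + 0.4.
T(s) = (2*s - 6.8)/(s^2 + 4.9*s + 0.4)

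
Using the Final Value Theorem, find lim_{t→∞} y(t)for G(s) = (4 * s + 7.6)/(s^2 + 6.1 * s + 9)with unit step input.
FVT: lim_{t→∞} y(t) = lim_{s→0} s*Y(s) where Y(s) = G(s)/s.
= lim_{s→0} G(s) = G(0) = num(0)/den(0) = 7.6/9 = 0.8444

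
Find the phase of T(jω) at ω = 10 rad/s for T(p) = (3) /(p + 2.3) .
Substitute p = j*10: T(j10) = 0.0655333 - 0.284927j.
∠T(j10) = atan2(Im, Re) = atan2(-0.284927, 0.0655333) = -77.05°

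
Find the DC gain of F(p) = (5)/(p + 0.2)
DC gain = F(0) = num(0)/den(0) = 5/0.2 = 25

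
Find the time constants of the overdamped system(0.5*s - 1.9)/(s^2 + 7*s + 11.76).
Overdamped: real poles at -2.8, -4.2. τ = -1/pole → τ₁ = 0.3571, τ₂ = 0.2381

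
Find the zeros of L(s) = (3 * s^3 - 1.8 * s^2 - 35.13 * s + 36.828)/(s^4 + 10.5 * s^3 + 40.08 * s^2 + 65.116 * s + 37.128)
Set numerator = 0: 3*s^3 - 1.8*s^2 - 35.13*s + 36.828 = 3*(s - 1.1)(s + 3.6)(s - 3.1) = 0 → Zeros: -3.6, 1.1, 3.1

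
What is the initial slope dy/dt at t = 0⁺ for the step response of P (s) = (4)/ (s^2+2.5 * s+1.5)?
IVT: y'(0⁺) = lim_{s→∞} s²·Y(s) = lim_{s→∞} s·P(s).
deg(num) = 0, deg(den) = 2, relative degree = 2 ≥ 2, so s·P(s) → 0. Initial slope = 0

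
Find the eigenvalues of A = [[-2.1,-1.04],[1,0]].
Eigenvalues solve det(λI - A) = 0.
Characteristic polynomial: λ^2 + 2.1*λ + 1.04 = 0.
Factor: (λ + 0.8)(λ + 1.3) = 0.
Roots: -0.8, -1.3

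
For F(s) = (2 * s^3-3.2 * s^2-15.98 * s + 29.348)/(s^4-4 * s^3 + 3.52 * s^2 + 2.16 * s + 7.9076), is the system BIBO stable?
Denominator: s^4 - 4*s^3 + 3.52*s^2 + 2.16*s + 7.9076 = (s^2 - 5*s + 7.46)(s^2 + s + 1.06). Poles: -0.5 + 0.9j, -0.5 - 0.9j, 2.5 + 1.1j, 2.5 - 1.1j. All Re(p)<0: No (unstable)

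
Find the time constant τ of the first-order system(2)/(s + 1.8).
First-order system: τ = -1/pole. Pole = -1.8. τ = -1/(-1.8) = 0.5556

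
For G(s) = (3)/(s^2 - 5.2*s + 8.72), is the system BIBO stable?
Denominator: s^2 - 5.2*s + 8.72. Poles: 2.6 + 1.4j, 2.6 - 1.4j. All Re(p)<0: No (unstable)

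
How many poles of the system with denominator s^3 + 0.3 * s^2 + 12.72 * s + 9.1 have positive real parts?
s^3 + 0.3*s^2 + 12.72*s + 9.1 = (s + 0.7)(s^2 - 0.4*s + 13). Poles: -0.7, 0.2 + 3.6j, 0.2 - 3.6j. RHP poles (Re>0): 2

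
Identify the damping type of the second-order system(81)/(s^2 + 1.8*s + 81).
Standard form: ωn²/(s²+2ζωn·s+ωn²) gives ωn=9, ζ=0.1.
Underdamped (ζ = 0.1 < 1)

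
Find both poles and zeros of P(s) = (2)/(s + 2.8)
Set denominator = 0: s + 2.8 = 0 → Poles: -2.8
Numerator is a nonzero constant (2) → Zeros: none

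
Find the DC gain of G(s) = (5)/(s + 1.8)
DC gain = G(0) = num(0)/den(0) = 5/1.8 = 2.778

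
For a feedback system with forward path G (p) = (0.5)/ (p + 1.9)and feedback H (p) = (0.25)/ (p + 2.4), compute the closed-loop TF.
Closed-loop T = G/(1+GH).
Numerator: G_num * H_den = 0.5*p + 1.2.
Denominator: G_den * H_den + G_num * H_num = (p^2 + 4.3*p + 4.56) + (0.125) = p^2 + 4.3*p + 4.685.
T(p) = (0.5*p + 1.2)/(p^2 + 4.3*p + 4.685)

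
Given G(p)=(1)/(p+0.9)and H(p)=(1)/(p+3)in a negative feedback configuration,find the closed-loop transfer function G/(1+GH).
Closed-loop T = G/(1+GH).
Numerator: G_num * H_den = p + 3.
Denominator: G_den * H_den + G_num * H_num = (p^2 + 3.9*p + 2.7) + (1) = p^2 + 3.9*p + 3.7.
T(p) = (p + 3)/(p^2 + 3.9*p + 3.7)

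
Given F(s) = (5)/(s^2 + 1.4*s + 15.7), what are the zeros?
Numerator is a nonzero constant (5) → Zeros: none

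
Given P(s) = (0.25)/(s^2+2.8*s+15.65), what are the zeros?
Numerator is a nonzero constant (0.25) → Zeros: none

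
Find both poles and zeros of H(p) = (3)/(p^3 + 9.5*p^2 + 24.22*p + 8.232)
Set denominator = 0: p^3 + 9.5*p^2 + 24.22*p + 8.232 = (p + 4.9)(p + 0.4)(p + 4.2) = 0 → Poles: -0.4, -4.2, -4.9
Numerator is a nonzero constant (3) → Zeros: none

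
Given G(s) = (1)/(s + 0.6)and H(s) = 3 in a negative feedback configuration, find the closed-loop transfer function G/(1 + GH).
Closed-loop T = G/(1+GH).
Numerator: G_num * H_den = 1.
Denominator: G_den * H_den + G_num * H_num = (s + 0.6) + (3) = s + 3.6.
T(s) = (1)/(s + 3.6)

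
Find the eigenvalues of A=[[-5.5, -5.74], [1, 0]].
Eigenvalues solve det(λI - A) = 0.
Characteristic polynomial: λ^2 + 5.5*λ + 5.74 = 0.
Factor: (λ + 4.1)(λ + 1.4) = 0.
Roots: -1.4, -4.1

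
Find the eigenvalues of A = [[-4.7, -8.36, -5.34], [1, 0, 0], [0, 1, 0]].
Eigenvalues solve det(λI - A) = 0.
Characteristic polynomial: λ^3 + 4.7*λ^2 + 8.36*λ + 5.34 = 0.
Factor: (λ + 1.5)(λ^2 + 3.2*λ + 3.56) = 0.
Roots: -1.5, -1.6 + 1j, -1.6 - 1j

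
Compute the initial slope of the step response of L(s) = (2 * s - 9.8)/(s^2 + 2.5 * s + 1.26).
IVT: y'(0⁺) = lim_{s→∞} s²·Y(s) = lim_{s→∞} s·L(s).
deg(num) = 1, deg(den) = 2, relative degree = 1, so s·L(s) → (leading num)/(leading den) = 2/1 = 2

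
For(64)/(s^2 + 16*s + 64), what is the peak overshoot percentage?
Standard form: ωn²/(s²+2ζωn·s+ωn²) → ωn = 8, ζ = 1.
ζ ≥ 1, so the response is non-oscillatory: peak overshoot = 0%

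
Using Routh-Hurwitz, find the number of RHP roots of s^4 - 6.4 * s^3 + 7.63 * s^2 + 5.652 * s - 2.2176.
Routh array:
s^4: [1, 7.63, -2.2176]; s^3: [-6.4, 5.652]; s^2: [8.51313, -2.2176]; s^1: [3.98485]; s^0: [-2.2176]
First column: [1, -6.4, 8.51313, 3.98485, -2.2176]. Sign changes = RHP roots = 3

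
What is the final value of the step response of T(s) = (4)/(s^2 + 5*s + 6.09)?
FVT: lim_{t→∞} y(t) = lim_{s→0} s*Y(s) where Y(s) = T(s)/s.
= lim_{s→0} T(s) = T(0) = num(0)/den(0) = 4/6.09 = 0.6568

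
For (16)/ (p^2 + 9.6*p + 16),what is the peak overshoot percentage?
Standard form: ωn²/(p²+2ζωn·p+ωn²) → ωn = 4, ζ = 1.2.
ζ ≥ 1, so the response is non-oscillatory: peak overshoot = 0%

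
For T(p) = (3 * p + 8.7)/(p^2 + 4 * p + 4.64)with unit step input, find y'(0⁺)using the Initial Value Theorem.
IVT: y'(0⁺) = lim_{p→∞} p²·Y(p) = lim_{p→∞} p·T(p).
deg(num) = 1, deg(den) = 2, relative degree = 1, so p·T(p) → (leading num)/(leading den) = 3/1 = 3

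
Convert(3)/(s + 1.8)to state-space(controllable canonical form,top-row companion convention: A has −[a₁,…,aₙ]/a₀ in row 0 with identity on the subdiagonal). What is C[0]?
Reachable canonical form: C = numerator coefficients (right-aligned, zero-padded to length n).
num = 3, C = [[3]].
C[0] = 3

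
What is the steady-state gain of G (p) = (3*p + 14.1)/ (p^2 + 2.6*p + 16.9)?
DC gain = G(0) = num(0)/den(0) = 14.1/16.9 = 0.8343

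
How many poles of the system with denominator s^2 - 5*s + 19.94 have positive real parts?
Poles: 2.5 + 3.7j, 2.5 - 3.7j. RHP poles (Re>0): 2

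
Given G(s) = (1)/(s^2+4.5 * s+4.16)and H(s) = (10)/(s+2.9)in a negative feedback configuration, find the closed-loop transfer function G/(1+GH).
Closed-loop T = G/(1+GH).
Numerator: G_num * H_den = s + 2.9.
Denominator: G_den * H_den + G_num * H_num = (s^3 + 7.4*s^2 + 17.21*s + 12.064) + (10) = s^3 + 7.4*s^2 + 17.21*s + 22.064.
T(s) = (s + 2.9)/(s^3 + 7.4*s^2 + 17.21*s + 22.064)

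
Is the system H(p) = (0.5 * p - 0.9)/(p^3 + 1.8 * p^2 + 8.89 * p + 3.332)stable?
Denominator: p^3 + 1.8*p^2 + 8.89*p + 3.332 = (p + 0.4)(p^2 + 1.4*p + 8.33). Poles: -0.4, -0.7 + 2.8j, -0.7 - 2.8j. All Re(p)<0: Yes (stable)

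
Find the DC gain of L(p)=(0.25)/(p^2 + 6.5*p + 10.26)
DC gain = L(0) = num(0)/den(0) = 0.25/10.26 = 0.02437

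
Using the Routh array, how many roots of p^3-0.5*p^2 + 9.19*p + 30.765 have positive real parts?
Routh array:
p^3: [1, 9.19]; p^2: [-0.5, 30.765]; p^1: [70.72]; p^0: [30.765]
First column: [1, -0.5, 70.72, 30.765]. Sign changes = RHP roots = 2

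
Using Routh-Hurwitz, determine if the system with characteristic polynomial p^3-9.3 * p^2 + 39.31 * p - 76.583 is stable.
Routh array:
p^3: [1, 39.31]; p^2: [-9.3, -76.583]; p^1: [31.0753]; p^0: [-76.583]
First column: [1, -9.3, 31.0753, -76.583]. Sign changes = 3.
No, unstable (3 RHP root(s))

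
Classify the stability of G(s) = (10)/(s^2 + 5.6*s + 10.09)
Denominator: s^2 + 5.6*s + 10.09. Poles: -2.8 + 1.5j, -2.8 - 1.5j. Stable (all poles in LHP)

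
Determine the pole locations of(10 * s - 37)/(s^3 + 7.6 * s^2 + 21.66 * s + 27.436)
Set denominator = 0: s^3 + 7.6*s^2 + 21.66*s + 27.436 = (s + 3.8)(s^2 + 3.8*s + 7.22) = 0 → Poles: -1.9 + 1.9j, -1.9 - 1.9j, -3.8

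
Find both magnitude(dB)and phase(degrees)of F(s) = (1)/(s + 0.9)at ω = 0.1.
Substitute s = j*0.1: F(j0.1) = 1.09756 - 0.121951j.
|F| = 20*log₁₀(sqrt(Re²+Im²)) = 0.86 dB.
∠F = atan2(Im, Re) = -6.34°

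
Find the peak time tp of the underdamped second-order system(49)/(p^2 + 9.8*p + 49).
Standard form: ωn²/(p²+2ζωn·p+ωn²) → ωn = 7, ζ = 0.7.
ωd = ωn·√(1-ζ²) = 7·√(1-0.7²) = 4.999.
tp = π/ωd = π/4.999 = 0.6284 s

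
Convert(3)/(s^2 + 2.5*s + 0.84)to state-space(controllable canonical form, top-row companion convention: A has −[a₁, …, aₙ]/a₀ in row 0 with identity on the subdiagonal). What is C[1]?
Reachable canonical form: C = numerator coefficients (right-aligned, zero-padded to length n).
num = 3, C = [[0, 3]].
C[1] = 3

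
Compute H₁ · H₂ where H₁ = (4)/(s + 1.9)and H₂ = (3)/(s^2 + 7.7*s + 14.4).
Series: H = H₁ · H₂ = (n₁·n₂)/(d₁·d₂).
Num: n₁·n₂ = 12. Den: d₁·d₂ = s^3 + 9.6*s^2 + 29.03*s + 27.36.
H(s) = (12)/(s^3 + 9.6*s^2 + 29.03*s + 27.36)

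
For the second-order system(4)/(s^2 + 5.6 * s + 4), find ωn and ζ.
Standard form: ωn²/(s²+2ζωn·s+ωn²).
const=4=ωn² → ωn=2, s coeff=5.6=2ζωn → ζ=1.4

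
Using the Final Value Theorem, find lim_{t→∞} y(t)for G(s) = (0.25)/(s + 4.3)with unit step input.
FVT: lim_{t→∞} y(t) = lim_{s→0} s*Y(s) where Y(s) = G(s)/s.
= lim_{s→0} G(s) = G(0) = num(0)/den(0) = 0.25/4.3 = 0.05814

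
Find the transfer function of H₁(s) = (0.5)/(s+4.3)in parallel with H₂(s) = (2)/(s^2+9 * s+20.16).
Parallel: H = H₁ + H₂ = (n₁·d₂ + n₂·d₁)/(d₁·d₂).
n₁·d₂ = 0.5*s^2 + 4.5*s + 10.08. n₂·d₁ = 2*s + 8.6. Sum = 0.5*s^2 + 6.5*s + 18.68. d₁·d₂ = s^3 + 13.3*s^2 + 58.86*s + 86.688.
H(s) = (0.5*s^2 + 6.5*s + 18.68)/(s^3 + 13.3*s^2 + 58.86*s + 86.688)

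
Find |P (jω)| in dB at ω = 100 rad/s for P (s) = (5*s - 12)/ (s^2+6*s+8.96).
Substitute s = j*100: P(j100) = 0.00419134 - 0.0497931j.
|P(j100)| = sqrt(Re² + Im²) = 0.04997.
20*log₁₀(0.04997) = -26.03 dB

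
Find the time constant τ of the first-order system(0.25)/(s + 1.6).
First-order system: τ = -1/pole. Pole = -1.6. τ = -1/(-1.6) = 0.625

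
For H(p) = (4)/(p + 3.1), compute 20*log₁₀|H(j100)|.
Substitute p = j*100: H(j100) = 0.00123881 - 0.0399616j.
|H(j100)| = sqrt(Re² + Im²) = 0.03998.
20*log₁₀(0.03998) = -27.96 dB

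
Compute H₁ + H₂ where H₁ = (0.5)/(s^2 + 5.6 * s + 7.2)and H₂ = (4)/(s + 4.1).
Parallel: H = H₁ + H₂ = (n₁·d₂ + n₂·d₁)/(d₁·d₂).
n₁·d₂ = 0.5*s + 2.05. n₂·d₁ = 4*s^2 + 22.4*s + 28.8. Sum = 4*s^2 + 22.9*s + 30.85. d₁·d₂ = s^3 + 9.7*s^2 + 30.16*s + 29.52.
H(s) = (4*s^2 + 22.9*s + 30.85)/(s^3 + 9.7*s^2 + 30.16*s + 29.52)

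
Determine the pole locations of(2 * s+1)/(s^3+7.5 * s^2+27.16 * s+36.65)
Set denominator = 0: s^3 + 7.5*s^2 + 27.16*s + 36.65 = (s + 2.5)(s^2 + 5*s + 14.66) = 0 → Poles: -2.5, -2.5 + 2.9j, -2.5 - 2.9j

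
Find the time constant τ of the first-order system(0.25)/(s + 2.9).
First-order system: τ = -1/pole. Pole = -2.9. τ = -1/(-2.9) = 0.3448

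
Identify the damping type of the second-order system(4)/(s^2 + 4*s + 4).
Standard form: ωn²/(s²+2ζωn·s+ωn²) gives ωn=2, ζ=1.
Critically damped (ζ = 1)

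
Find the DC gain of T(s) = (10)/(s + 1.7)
DC gain = T(0) = num(0)/den(0) = 10/1.7 = 5.882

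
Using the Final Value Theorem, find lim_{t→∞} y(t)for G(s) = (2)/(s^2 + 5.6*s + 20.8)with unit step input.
FVT: lim_{t→∞} y(t) = lim_{s→0} s*Y(s) where Y(s) = G(s)/s.
= lim_{s→0} G(s) = G(0) = num(0)/den(0) = 2/20.8 = 0.09615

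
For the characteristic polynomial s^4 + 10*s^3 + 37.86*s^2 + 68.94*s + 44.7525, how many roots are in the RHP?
s^4 + 10*s^3 + 37.86*s^2 + 68.94*s + 44.7525 = (s + 4.5)(s + 1.3)(s^2 + 4.2*s + 7.65). Poles: -1.3, -2.1 + 1.8j, -2.1 - 1.8j, -4.5. RHP poles (Re>0): 0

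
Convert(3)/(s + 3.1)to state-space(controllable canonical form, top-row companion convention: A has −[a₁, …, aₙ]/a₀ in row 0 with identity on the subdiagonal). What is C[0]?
Reachable canonical form: C = numerator coefficients (right-aligned, zero-padded to length n).
num = 3, C = [[3]].
C[0] = 3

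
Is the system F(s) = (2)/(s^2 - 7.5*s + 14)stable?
Denominator: s^2 - 7.5*s + 14 = (s - 4)(s - 3.5). Poles: 3.5, 4. All Re(p)<0: No (unstable)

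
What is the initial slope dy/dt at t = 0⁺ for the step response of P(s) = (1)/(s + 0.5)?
IVT: y'(0⁺) = lim_{s→∞} s²·Y(s) = lim_{s→∞} s·P(s).
deg(num) = 0, deg(den) = 1, relative degree = 1, so s·P(s) → (leading num)/(leading den) = 1/1 = 1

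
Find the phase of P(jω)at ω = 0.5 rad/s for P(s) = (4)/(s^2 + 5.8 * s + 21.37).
Substitute s = j*0.5: P(j0.5) = 0.185889 - 0.0255246j.
∠P(j0.5) = atan2(Im, Re) = atan2(-0.0255246, 0.185889) = -7.82°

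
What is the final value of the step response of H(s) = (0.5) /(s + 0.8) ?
FVT: lim_{t→∞} y(t) = lim_{s→0} s*Y(s) where Y(s) = H(s)/s.
= lim_{s→0} H(s) = H(0) = num(0)/den(0) = 0.5/0.8 = 0.625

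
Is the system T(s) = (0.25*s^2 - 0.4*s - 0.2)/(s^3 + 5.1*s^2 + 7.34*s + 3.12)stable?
Denominator: s^3 + 5.1*s^2 + 7.34*s + 3.12 = (s + 3)(s + 0.8)(s + 1.3). Poles: -0.8, -1.3, -3. All Re(p)<0: Yes (stable)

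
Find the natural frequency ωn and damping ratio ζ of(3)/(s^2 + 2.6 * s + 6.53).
Underdamped: complex pole -1.3 + 2.2j. ωn = |pole| = 2.555, ζ = -Re(pole)/ωn = 0.5087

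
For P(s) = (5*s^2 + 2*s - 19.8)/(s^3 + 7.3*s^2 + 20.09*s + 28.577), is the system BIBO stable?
Denominator: s^3 + 7.3*s^2 + 20.09*s + 28.577 = (s + 4.1)(s^2 + 3.2*s + 6.97). Poles: -1.6 + 2.1j, -1.6 - 2.1j, -4.1. All Re(p)<0: Yes (stable)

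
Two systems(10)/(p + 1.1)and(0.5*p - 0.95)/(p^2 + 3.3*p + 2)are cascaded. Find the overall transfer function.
Series: H = H₁ · H₂ = (n₁·n₂)/(d₁·d₂).
Num: n₁·n₂ = 5*p - 9.5. Den: d₁·d₂ = p^3 + 4.4*p^2 + 5.63*p + 2.2.
H(p) = (5*p - 9.5)/(p^3 + 4.4*p^2 + 5.63*p + 2.2)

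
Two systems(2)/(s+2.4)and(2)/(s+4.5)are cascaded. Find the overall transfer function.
Series: H = H₁ · H₂ = (n₁·n₂)/(d₁·d₂).
Num: n₁·n₂ = 4. Den: d₁·d₂ = s^2 + 6.9*s + 10.8.
H(s) = (4)/(s^2 + 6.9*s + 10.8)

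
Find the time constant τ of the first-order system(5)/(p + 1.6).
First-order system: τ = -1/pole. Pole = -1.6. τ = -1/(-1.6) = 0.625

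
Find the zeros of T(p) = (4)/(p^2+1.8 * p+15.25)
Numerator is a nonzero constant (4) → Zeros: none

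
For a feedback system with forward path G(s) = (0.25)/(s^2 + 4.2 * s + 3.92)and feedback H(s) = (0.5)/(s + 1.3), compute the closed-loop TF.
Closed-loop T = G/(1+GH).
Numerator: G_num * H_den = 0.25*s + 0.325.
Denominator: G_den * H_den + G_num * H_num = (s^3 + 5.5*s^2 + 9.38*s + 5.096) + (0.125) = s^3 + 5.5*s^2 + 9.38*s + 5.221.
T(s) = (0.25*s + 0.325)/(s^3 + 5.5*s^2 + 9.38*s + 5.221)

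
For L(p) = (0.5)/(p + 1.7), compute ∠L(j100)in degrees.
Substitute p = j*100: L(j100) = 8.49754e-05 - 0.00499856j.
∠L(j100) = atan2(Im, Re) = atan2(-0.00499856, 8.49754e-05) = -89.03°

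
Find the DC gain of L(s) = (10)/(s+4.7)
DC gain = L(0) = num(0)/den(0) = 10/4.7 = 2.128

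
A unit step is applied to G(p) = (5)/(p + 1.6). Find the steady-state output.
FVT: lim_{t→∞} y(t) = lim_{p→0} p*Y(p) where Y(p) = G(p)/p.
= lim_{p→0} G(p) = G(0) = num(0)/den(0) = 5/1.6 = 3.125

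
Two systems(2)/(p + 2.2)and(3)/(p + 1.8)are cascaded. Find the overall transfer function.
Series: H = H₁ · H₂ = (n₁·n₂)/(d₁·d₂).
Num: n₁·n₂ = 6. Den: d₁·d₂ = p^2 + 4*p + 3.96.
H(p) = (6)/(p^2 + 4*p + 3.96)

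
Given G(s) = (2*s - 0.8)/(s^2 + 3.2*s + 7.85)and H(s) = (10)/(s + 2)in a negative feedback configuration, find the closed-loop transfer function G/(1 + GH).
Closed-loop T = G/(1+GH).
Numerator: G_num * H_den = 2*s^2 + 3.2*s - 1.6.
Denominator: G_den * H_den + G_num * H_num = (s^3 + 5.2*s^2 + 14.25*s + 15.7) + (20*s - 8) = s^3 + 5.2*s^2 + 34.25*s + 7.7.
T(s) = (2*s^2 + 3.2*s - 1.6)/(s^3 + 5.2*s^2 + 34.25*s + 7.7)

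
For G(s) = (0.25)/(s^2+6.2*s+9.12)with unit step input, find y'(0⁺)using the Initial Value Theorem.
IVT: y'(0⁺) = lim_{s→∞} s²·Y(s) = lim_{s→∞} s·G(s).
deg(num) = 0, deg(den) = 2, relative degree = 2 ≥ 2, so s·G(s) → 0. Initial slope = 0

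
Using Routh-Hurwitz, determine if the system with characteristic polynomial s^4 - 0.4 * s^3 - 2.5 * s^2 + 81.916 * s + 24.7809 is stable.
Routh array:
s^4: [1, -2.5, 24.7809]; s^3: [-0.4, 81.916]; s^2: [202.29, 24.7809]; s^1: [81.965]; s^0: [24.7809]
First column: [1, -0.4, 202.29, 81.965, 24.7809]. Sign changes = 2.
No, unstable (2 RHP root(s))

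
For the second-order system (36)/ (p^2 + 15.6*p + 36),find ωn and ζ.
Standard form: ωn²/(p²+2ζωn·p+ωn²).
const=36=ωn² → ωn=6, p coeff=15.6=2ζωn → ζ=1.3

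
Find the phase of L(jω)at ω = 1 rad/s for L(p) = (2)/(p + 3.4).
Substitute p = j*1: L(j1) = 0.541401 - 0.159236j.
∠L(j1) = atan2(Im, Re) = atan2(-0.159236, 0.541401) = -16.39°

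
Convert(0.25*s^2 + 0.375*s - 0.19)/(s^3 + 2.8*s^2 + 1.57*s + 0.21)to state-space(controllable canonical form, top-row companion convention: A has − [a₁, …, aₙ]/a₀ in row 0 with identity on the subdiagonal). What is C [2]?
Reachable canonical form: C = numerator coefficients (right-aligned, zero-padded to length n).
num = 0.25*s^2 + 0.375*s - 0.19, C = [[0.25, 0.375, -0.19]].
C[2] = -0.19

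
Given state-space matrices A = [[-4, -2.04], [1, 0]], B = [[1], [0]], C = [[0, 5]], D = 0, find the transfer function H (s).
H(s) = C(sI - A)⁻¹B + D.
Characteristic polynomial det(sI - A) = s^2 + 4*s + 2.04.
Numerator from C·adj(sI-A)·B + D·det(sI-A) = 5.
H(s) = (5)/(s^2 + 4*s + 2.04)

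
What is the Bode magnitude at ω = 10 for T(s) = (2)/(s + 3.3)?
Substitute s = j*10: T(j10) = 0.0595184 - 0.180359j.
|T(j10)| = sqrt(Re² + Im²) = 0.1899.
20*log₁₀(0.1899) = -14.43 dB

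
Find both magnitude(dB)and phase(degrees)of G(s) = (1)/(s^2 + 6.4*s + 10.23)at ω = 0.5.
Substitute s = j*0.5: G(j0.5) = 0.0908591 - 0.0291332j.
|G| = 20*log₁₀(sqrt(Re²+Im²)) = -20.41 dB.
∠G = atan2(Im, Re) = -17.78°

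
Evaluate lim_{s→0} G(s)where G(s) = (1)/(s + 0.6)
DC gain = G(0) = num(0)/den(0) = 1/0.6 = 1.667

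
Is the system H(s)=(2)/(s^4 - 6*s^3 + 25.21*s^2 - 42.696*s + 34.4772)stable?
Denominator: s^4 - 6*s^3 + 25.21*s^2 - 42.696*s + 34.4772 = (s^2 - 3.6*s + 14.13)(s^2 - 2.4*s + 2.44). Poles: 1.2 + 1j, 1.2 - 1j, 1.8 + 3.3j, 1.8 - 3.3j. All Re(p)<0: No (unstable)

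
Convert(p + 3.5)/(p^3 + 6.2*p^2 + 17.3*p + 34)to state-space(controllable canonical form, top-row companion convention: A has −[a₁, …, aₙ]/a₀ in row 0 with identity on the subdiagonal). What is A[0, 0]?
Reachable canonical form for den = p^3 + 6.2*p^2 + 17.3*p + 34: top row of A = -[a₁,a₂,...,aₙ]/a₀, ones on the subdiagonal, zeros elsewhere.
A = [[-6.2, -17.3, -34], [1, 0, 0], [0, 1, 0]].
A[0,0] = -6.2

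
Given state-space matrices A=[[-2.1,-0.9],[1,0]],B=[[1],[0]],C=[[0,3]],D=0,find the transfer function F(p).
F(p) = C(pI - A)⁻¹B + D.
Characteristic polynomial det(pI - A) = p^2 + 2.1*p + 0.9.
Numerator from C·adj(pI-A)·B + D·det(pI-A) = 3.
F(p) = (3)/(p^2 + 2.1*p + 0.9)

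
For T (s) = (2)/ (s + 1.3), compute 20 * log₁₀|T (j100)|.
Substitute s = j*100: T(j100) = 0.000259956 - 0.0199966j.
|T(j100)| = sqrt(Re² + Im²) = 0.02.
20*log₁₀(0.02) = -33.98 dB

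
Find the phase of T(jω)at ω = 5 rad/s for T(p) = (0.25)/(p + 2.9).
Substitute p = j*5: T(j5) = 0.0217001 - 0.0374139j.
∠T(j5) = atan2(Im, Re) = atan2(-0.0374139, 0.0217001) = -59.89°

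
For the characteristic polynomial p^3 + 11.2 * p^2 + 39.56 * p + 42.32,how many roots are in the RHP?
p^3 + 11.2*p^2 + 39.56*p + 42.32 = (p + 4.6)(p + 4.6)(p + 2). Poles: -2, -4.6, -4.6. RHP poles (Re>0): 0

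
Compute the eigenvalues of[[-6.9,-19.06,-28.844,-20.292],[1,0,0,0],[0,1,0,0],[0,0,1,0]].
Eigenvalues solve det(λI - A) = 0.
Characteristic polynomial: λ^4 + 6.9*λ^3 + 19.06*λ^2 + 28.844*λ + 20.292 = 0.
Factor: (λ + 3)(λ + 1.9)(λ^2 + 2*λ + 3.56) = 0.
Roots: -1 + 1.6j, -1 - 1.6j, -1.9, -3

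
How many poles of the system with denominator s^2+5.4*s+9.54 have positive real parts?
Poles: -2.7 + 1.5j, -2.7 - 1.5j. RHP poles (Re>0): 0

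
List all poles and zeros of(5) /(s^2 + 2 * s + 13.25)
Set denominator = 0: s^2 + 2*s + 13.25 = 0 → Poles: -1 + 3.5j, -1 - 3.5j
Numerator is a nonzero constant (5) → Zeros: none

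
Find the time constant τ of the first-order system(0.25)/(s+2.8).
First-order system: τ = -1/pole. Pole = -2.8. τ = -1/(-2.8) = 0.3571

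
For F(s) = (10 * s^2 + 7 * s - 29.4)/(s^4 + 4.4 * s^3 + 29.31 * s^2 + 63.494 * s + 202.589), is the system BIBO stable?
Denominator: s^4 + 4.4*s^3 + 29.31*s^2 + 63.494*s + 202.589 = (s^2 + 0.2*s + 14.45)(s^2 + 4.2*s + 14.02). Poles: -0.1 + 3.8j, -0.1 - 3.8j, -2.1 + 3.1j, -2.1 - 3.1j. All Re(p)<0: Yes (stable)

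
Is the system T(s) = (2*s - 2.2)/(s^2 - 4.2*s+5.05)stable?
Denominator: s^2 - 4.2*s + 5.05. Poles: 2.1 + 0.8j, 2.1 - 0.8j. All Re(p)<0: No (unstable)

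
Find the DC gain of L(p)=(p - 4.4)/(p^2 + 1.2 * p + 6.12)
DC gain = L(0) = num(0)/den(0) = -4.4/6.12 = -0.719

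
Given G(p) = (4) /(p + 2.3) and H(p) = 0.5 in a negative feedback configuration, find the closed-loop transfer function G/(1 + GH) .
Closed-loop T = G/(1+GH).
Numerator: G_num * H_den = 4.
Denominator: G_den * H_den + G_num * H_num = (p + 2.3) + (2) = p + 4.3.
T(p) = (4)/(p + 4.3)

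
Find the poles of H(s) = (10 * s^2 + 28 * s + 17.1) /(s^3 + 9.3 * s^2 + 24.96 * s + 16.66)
Set denominator = 0: s^3 + 9.3*s^2 + 24.96*s + 16.66 = (s + 4.9)(s + 1)(s + 3.4) = 0 → Poles: -1, -3.4, -4.9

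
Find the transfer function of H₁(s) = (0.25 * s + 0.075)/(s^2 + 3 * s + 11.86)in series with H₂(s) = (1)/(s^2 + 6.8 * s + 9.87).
Series: H = H₁ · H₂ = (n₁·n₂)/(d₁·d₂).
Num: n₁·n₂ = 0.25*s + 0.075. Den: d₁·d₂ = s^4 + 9.8*s^3 + 42.13*s^2 + 110.258*s + 117.0582.
H(s) = (0.25*s + 0.075)/(s^4 + 9.8*s^3 + 42.13*s^2 + 110.258*s + 117.0582)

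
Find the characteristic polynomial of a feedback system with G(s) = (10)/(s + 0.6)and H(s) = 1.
Characteristic poly = G_den * H_den + G_num * H_num = (s + 0.6) + (10) = s + 10.6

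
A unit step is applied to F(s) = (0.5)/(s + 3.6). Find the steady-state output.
FVT: lim_{t→∞} y(t) = lim_{s→0} s*Y(s) where Y(s) = F(s)/s.
= lim_{s→0} F(s) = F(0) = num(0)/den(0) = 0.5/3.6 = 0.1389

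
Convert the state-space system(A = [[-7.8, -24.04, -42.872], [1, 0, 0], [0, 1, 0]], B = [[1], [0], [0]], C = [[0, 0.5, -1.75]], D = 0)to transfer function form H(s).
H(s) = C(sI - A)⁻¹B + D.
Characteristic polynomial det(sI - A) = s^3 + 7.8*s^2 + 24.04*s + 42.872.
Numerator from C·adj(sI-A)·B + D·det(sI-A) = 0.5*s - 1.75.
H(s) = (0.5*s - 1.75)/(s^3 + 7.8*s^2 + 24.04*s + 42.872)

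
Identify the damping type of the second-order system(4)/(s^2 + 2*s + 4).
Standard form: ωn²/(s²+2ζωn·s+ωn²) gives ωn=2, ζ=0.5.
Underdamped (ζ = 0.5 < 1)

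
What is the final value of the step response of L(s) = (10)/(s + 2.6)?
FVT: lim_{t→∞} y(t) = lim_{s→0} s*Y(s) where Y(s) = L(s)/s.
= lim_{s→0} L(s) = L(0) = num(0)/den(0) = 10/2.6 = 3.846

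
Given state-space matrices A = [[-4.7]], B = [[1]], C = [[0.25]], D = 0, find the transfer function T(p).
T(p) = C(pI - A)⁻¹B + D.
Characteristic polynomial det(pI - A) = p + 4.7.
Numerator from C·adj(pI-A)·B + D·det(pI-A) = 0.25.
T(p) = (0.25)/(p + 4.7)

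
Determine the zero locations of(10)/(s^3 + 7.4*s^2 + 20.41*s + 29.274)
Numerator is a nonzero constant (10) → Zeros: none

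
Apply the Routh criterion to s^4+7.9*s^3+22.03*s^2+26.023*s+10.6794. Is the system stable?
Routh array:
s^4: [1, 22.03, 10.6794]; s^3: [7.9, 26.023]; s^2: [18.7359, 10.6794]; s^1: [21.52]; s^0: [10.6794]
First column: [1, 7.9, 18.7359, 21.52, 10.6794]. Sign changes = 0.
Yes, stable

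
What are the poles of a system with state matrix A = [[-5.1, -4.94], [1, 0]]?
Eigenvalues solve det(λI - A) = 0.
Characteristic polynomial: λ^2 + 5.1*λ + 4.94 = 0.
Factor: (λ + 3.8)(λ + 1.3) = 0.
Roots: -1.3, -3.8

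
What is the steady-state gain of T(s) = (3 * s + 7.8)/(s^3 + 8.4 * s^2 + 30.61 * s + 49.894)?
DC gain = T(0) = num(0)/den(0) = 7.8/49.894 = 0.1563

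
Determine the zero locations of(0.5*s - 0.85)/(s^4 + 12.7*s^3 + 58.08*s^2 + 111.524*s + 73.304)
Set numerator = 0: 0.5*s - 0.85 = 0 → Zeros: 1.7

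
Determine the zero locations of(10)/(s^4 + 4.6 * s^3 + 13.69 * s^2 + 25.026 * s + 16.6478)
Numerator is a nonzero constant (10) → Zeros: none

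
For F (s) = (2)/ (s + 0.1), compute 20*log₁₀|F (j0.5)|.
Substitute s = j*0.5: F(j0.5) = 0.769231 - 3.84615j.
|F(j0.5)| = sqrt(Re² + Im²) = 3.922.
20*log₁₀(3.922) = 11.87 dB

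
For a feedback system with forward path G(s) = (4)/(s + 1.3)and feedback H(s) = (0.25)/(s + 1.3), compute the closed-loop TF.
Closed-loop T = G/(1+GH).
Numerator: G_num * H_den = 4*s + 5.2.
Denominator: G_den * H_den + G_num * H_num = (s^2 + 2.6*s + 1.69) + (1) = s^2 + 2.6*s + 2.69.
T(s) = (4*s + 5.2)/(s^2 + 2.6*s + 2.69)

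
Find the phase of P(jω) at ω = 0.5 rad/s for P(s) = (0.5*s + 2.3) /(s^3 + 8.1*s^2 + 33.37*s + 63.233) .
Substitute s = j*0.5: P(j0.5) = 0.0360435 - 0.00566724j.
∠P(j0.5) = atan2(Im, Re) = atan2(-0.00566724, 0.0360435) = -8.94°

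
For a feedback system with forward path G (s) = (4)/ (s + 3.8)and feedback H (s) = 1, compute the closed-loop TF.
Closed-loop T = G/(1+GH).
Numerator: G_num * H_den = 4.
Denominator: G_den * H_den + G_num * H_num = (s + 3.8) + (4) = s + 7.8.
T(s) = (4)/(s + 7.8)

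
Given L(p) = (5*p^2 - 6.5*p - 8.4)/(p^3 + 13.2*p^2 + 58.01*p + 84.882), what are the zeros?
Set numerator = 0: 5*p^2 - 6.5*p - 8.4 = 5*(p + 0.8)(p - 2.1) = 0 → Zeros: -0.8, 2.1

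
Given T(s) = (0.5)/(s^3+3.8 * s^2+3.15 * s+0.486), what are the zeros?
Numerator is a nonzero constant (0.5) → Zeros: none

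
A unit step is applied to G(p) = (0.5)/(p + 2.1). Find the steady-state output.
FVT: lim_{t→∞} y(t) = lim_{p→0} p*Y(p) where Y(p) = G(p)/p.
= lim_{p→0} G(p) = G(0) = num(0)/den(0) = 0.5/2.1 = 0.2381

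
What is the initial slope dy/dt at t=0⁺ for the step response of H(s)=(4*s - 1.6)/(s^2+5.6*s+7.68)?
IVT: y'(0⁺) = lim_{s→∞} s²·Y(s) = lim_{s→∞} s·H(s).
deg(num) = 1, deg(den) = 2, relative degree = 1, so s·H(s) → (leading num)/(leading den) = 4/1 = 4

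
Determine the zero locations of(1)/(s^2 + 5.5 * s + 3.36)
Numerator is a nonzero constant (1) → Zeros: none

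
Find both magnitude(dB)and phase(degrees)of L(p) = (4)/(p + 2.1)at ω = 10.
Substitute p = j*10: L(j10) = 0.0804521 - 0.383105j.
|L| = 20*log₁₀(sqrt(Re²+Im²)) = -8.15 dB.
∠L = atan2(Im, Re) = -78.14°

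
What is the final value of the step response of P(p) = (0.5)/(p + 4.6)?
FVT: lim_{t→∞} y(t) = lim_{p→0} p*Y(p) where Y(p) = P(p)/p.
= lim_{p→0} P(p) = P(0) = num(0)/den(0) = 0.5/4.6 = 0.1087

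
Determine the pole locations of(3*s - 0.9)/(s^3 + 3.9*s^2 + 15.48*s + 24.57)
Set denominator = 0: s^3 + 3.9*s^2 + 15.48*s + 24.57 = (s + 2.1)(s^2 + 1.8*s + 11.7) = 0 → Poles: -0.9 + 3.3j, -0.9 - 3.3j, -2.1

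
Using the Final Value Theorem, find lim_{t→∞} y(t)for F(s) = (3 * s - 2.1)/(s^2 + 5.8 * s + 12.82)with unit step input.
FVT: lim_{t→∞} y(t) = lim_{s→0} s*Y(s) where Y(s) = F(s)/s.
= lim_{s→0} F(s) = F(0) = num(0)/den(0) = -2.1/12.82 = -0.1638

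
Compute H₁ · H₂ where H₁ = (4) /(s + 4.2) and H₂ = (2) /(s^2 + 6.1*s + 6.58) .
Series: H = H₁ · H₂ = (n₁·n₂)/(d₁·d₂).
Num: n₁·n₂ = 8. Den: d₁·d₂ = s^3 + 10.3*s^2 + 32.2*s + 27.636.
H(s) = (8)/(s^3 + 10.3*s^2 + 32.2*s + 27.636)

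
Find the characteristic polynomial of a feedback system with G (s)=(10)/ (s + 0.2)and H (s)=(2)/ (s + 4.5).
Characteristic poly = G_den * H_den + G_num * H_num = (s^2 + 4.7*s + 0.9) + (20) = s^2 + 4.7*s + 20.9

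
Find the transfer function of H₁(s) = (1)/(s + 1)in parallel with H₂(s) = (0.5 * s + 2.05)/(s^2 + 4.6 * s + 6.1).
Parallel: H = H₁ + H₂ = (n₁·d₂ + n₂·d₁)/(d₁·d₂).
n₁·d₂ = s^2 + 4.6*s + 6.1. n₂·d₁ = 0.5*s^2 + 2.55*s + 2.05. Sum = 1.5*s^2 + 7.15*s + 8.15. d₁·d₂ = s^3 + 5.6*s^2 + 10.7*s + 6.1.
H(s) = (1.5*s^2 + 7.15*s + 8.15)/(s^3 + 5.6*s^2 + 10.7*s + 6.1)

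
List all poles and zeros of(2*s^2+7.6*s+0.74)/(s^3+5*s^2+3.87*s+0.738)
Set denominator = 0: s^3 + 5*s^2 + 3.87*s + 0.738 = (s + 4.1)(s + 0.3)(s + 0.6) = 0 → Poles: -0.3, -0.6, -4.1
Set numerator = 0: 2*s^2 + 7.6*s + 0.74 = 2*(s + 0.1)(s + 3.7) = 0 → Zeros: -0.1, -3.7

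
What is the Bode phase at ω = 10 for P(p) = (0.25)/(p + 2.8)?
Substitute p = j*10: P(j10) = 0.0064911 - 0.0231825j.
∠P(j10) = atan2(Im, Re) = atan2(-0.0231825, 0.0064911) = -74.36°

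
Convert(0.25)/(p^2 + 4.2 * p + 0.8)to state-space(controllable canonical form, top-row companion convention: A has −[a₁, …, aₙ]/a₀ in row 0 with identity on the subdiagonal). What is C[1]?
Reachable canonical form: C = numerator coefficients (right-aligned, zero-padded to length n).
num = 0.25, C = [[0, 0.25]].
C[1] = 0.25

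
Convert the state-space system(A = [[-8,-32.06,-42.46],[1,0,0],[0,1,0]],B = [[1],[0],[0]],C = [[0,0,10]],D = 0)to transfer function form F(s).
F(s) = C(sI - A)⁻¹B + D.
Characteristic polynomial det(sI - A) = s^3 + 8*s^2 + 32.06*s + 42.46.
Numerator from C·adj(sI-A)·B + D·det(sI-A) = 10.
F(s) = (10)/(s^3 + 8*s^2 + 32.06*s + 42.46)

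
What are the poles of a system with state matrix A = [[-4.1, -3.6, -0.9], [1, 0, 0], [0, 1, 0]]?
Eigenvalues solve det(λI - A) = 0.
Characteristic polynomial: λ^3 + 4.1*λ^2 + 3.6*λ + 0.9 = 0.
Factor: (λ + 3)(λ + 0.5)(λ + 0.6) = 0.
Roots: -0.5, -0.6, -3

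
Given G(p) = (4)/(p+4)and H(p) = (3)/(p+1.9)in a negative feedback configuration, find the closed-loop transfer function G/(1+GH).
Closed-loop T = G/(1+GH).
Numerator: G_num * H_den = 4*p + 7.6.
Denominator: G_den * H_den + G_num * H_num = (p^2 + 5.9*p + 7.6) + (12) = p^2 + 5.9*p + 19.6.
T(p) = (4*p + 7.6)/(p^2 + 5.9*p + 19.6)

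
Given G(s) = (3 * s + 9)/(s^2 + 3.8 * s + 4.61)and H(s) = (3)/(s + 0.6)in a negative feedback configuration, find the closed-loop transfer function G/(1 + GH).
Closed-loop T = G/(1+GH).
Numerator: G_num * H_den = 3*s^2 + 10.8*s + 5.4.
Denominator: G_den * H_den + G_num * H_num = (s^3 + 4.4*s^2 + 6.89*s + 2.766) + (9*s + 27) = s^3 + 4.4*s^2 + 15.89*s + 29.766.
T(s) = (3*s^2 + 10.8*s + 5.4)/(s^3 + 4.4*s^2 + 15.89*s + 29.766)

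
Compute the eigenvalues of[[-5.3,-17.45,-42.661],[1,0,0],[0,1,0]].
Eigenvalues solve det(λI - A) = 0.
Characteristic polynomial: λ^3 + 5.3*λ^2 + 17.45*λ + 42.661 = 0.
Factor: (λ + 3.7)(λ^2 + 1.6*λ + 11.53) = 0.
Roots: -0.8 + 3.3j, -0.8 - 3.3j, -3.7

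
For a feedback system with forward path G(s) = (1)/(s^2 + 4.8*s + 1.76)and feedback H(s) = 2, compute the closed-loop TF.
Closed-loop T = G/(1+GH).
Numerator: G_num * H_den = 1.
Denominator: G_den * H_den + G_num * H_num = (s^2 + 4.8*s + 1.76) + (2) = s^2 + 4.8*s + 3.76.
T(s) = (1)/(s^2 + 4.8*s + 3.76)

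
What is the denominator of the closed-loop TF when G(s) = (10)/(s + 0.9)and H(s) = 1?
Characteristic poly = G_den * H_den + G_num * H_num = (s + 0.9) + (10) = s + 10.9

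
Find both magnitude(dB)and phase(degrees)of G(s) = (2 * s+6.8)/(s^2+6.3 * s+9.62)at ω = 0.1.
Substitute s = j*0.1: G(j0.1) = 0.705927 - 0.0254666j.
|G| = 20*log₁₀(sqrt(Re²+Im²)) = -3.02 dB.
∠G = atan2(Im, Re) = -2.07°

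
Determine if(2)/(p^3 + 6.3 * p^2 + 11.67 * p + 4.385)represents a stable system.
Denominator: p^3 + 6.3*p^2 + 11.67*p + 4.385 = (p + 0.5)(p^2 + 5.8*p + 8.77). Poles: -0.5, -2.9 + 0.6j, -2.9 - 0.6j. All Re(p)<0: Yes (stable)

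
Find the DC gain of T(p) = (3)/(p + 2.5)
DC gain = T(0) = num(0)/den(0) = 3/2.5 = 1.2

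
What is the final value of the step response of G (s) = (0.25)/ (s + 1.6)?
FVT: lim_{t→∞} y(t) = lim_{s→0} s*Y(s) where Y(s) = G(s)/s.
= lim_{s→0} G(s) = G(0) = num(0)/den(0) = 0.25/1.6 = 0.1562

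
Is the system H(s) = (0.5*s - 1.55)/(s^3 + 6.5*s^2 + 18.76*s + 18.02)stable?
Denominator: s^3 + 6.5*s^2 + 18.76*s + 18.02 = (s + 1.7)(s^2 + 4.8*s + 10.6). Poles: -1.7, -2.4 + 2.2j, -2.4 - 2.2j. All Re(p)<0: Yes (stable)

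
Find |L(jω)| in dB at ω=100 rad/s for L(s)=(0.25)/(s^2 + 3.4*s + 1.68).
Substitute s = j*100: L(j100) = -2.49753e-05 - 8.49304e-07j.
|L(j100)| = sqrt(Re² + Im²) = 2.499e-05.
20*log₁₀(2.499e-05) = -92.04 dB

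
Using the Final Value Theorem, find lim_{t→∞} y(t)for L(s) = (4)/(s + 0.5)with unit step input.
FVT: lim_{t→∞} y(t) = lim_{s→0} s*Y(s) where Y(s) = L(s)/s.
= lim_{s→0} L(s) = L(0) = num(0)/den(0) = 4/0.5 = 8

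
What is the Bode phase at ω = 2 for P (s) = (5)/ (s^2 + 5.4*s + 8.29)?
Substitute s = j*2: P(j2) = 0.158837 - 0.399869j.
∠P(j2) = atan2(Im, Re) = atan2(-0.399869, 0.158837) = -68.34°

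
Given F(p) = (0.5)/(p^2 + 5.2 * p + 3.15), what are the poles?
Set denominator = 0: p^2 + 5.2*p + 3.15 = (p + 0.7)(p + 4.5) = 0 → Poles: -0.7, -4.5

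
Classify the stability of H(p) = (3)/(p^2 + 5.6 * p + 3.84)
Denominator: p^2 + 5.6*p + 3.84 = (p + 4.8)(p + 0.8). Poles: -0.8, -4.8. Stable (all poles in LHP)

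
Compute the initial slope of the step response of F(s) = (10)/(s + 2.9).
IVT: y'(0⁺) = lim_{s→∞} s²·Y(s) = lim_{s→∞} s·F(s).
deg(num) = 0, deg(den) = 1, relative degree = 1, so s·F(s) → (leading num)/(leading den) = 10/1 = 10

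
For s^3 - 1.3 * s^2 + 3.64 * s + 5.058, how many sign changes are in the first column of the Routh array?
Routh array:
s^3: [1, 3.64]; s^2: [-1.3, 5.058]; s^1: [7.53077]; s^0: [5.058]
First column: [1, -1.3, 7.53077, 5.058]. Sign changes = 2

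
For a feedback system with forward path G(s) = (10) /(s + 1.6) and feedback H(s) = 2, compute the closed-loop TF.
Closed-loop T = G/(1+GH).
Numerator: G_num * H_den = 10.
Denominator: G_den * H_den + G_num * H_num = (s + 1.6) + (20) = s + 21.6.
T(s) = (10)/(s + 21.6)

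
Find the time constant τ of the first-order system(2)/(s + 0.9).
First-order system: τ = -1/pole. Pole = -0.9. τ = -1/(-0.9) = 1.111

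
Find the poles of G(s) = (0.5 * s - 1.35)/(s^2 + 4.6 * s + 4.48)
Set denominator = 0: s^2 + 4.6*s + 4.48 = (s + 1.4)(s + 3.2) = 0 → Poles: -1.4, -3.2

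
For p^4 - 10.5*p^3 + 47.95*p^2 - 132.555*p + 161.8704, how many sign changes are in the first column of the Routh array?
Routh array:
p^4: [1, 47.95, 161.8704]; p^3: [-10.5, -132.555]; p^2: [35.3257, 161.8704]; p^1: [-84.4416]; p^0: [161.8704]
First column: [1, -10.5, 35.3257, -84.4416, 161.8704]. Sign changes = 4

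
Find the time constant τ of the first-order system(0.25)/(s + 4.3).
First-order system: τ = -1/pole. Pole = -4.3. τ = -1/(-4.3) = 0.2326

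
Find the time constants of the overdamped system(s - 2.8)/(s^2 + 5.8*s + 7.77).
Overdamped: real poles at -2.1, -3.7. τ = -1/pole → τ₁ = 0.4762, τ₂ = 0.2703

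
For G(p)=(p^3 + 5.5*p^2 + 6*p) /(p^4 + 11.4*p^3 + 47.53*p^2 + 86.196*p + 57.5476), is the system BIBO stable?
Denominator: p^4 + 11.4*p^3 + 47.53*p^2 + 86.196*p + 57.5476 = (p + 2.9)(p + 4.1)(p + 2.2)(p + 2.2). Poles: -2.2, -2.2, -2.9, -4.1. All Re(p)<0: Yes (stable)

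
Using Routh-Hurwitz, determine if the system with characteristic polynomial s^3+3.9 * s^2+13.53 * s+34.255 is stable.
Routh array:
s^3: [1, 13.53]; s^2: [3.9, 34.255]; s^1: [4.74667]; s^0: [34.255]
First column: [1, 3.9, 4.74667, 34.255]. Sign changes = 0.
Yes, stable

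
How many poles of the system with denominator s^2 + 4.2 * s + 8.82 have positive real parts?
Poles: -2.1 + 2.1j, -2.1 - 2.1j. RHP poles (Re>0): 0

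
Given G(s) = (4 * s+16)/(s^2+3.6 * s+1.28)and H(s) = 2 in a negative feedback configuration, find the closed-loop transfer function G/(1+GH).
Closed-loop T = G/(1+GH).
Numerator: G_num * H_den = 4*s + 16.
Denominator: G_den * H_den + G_num * H_num = (s^2 + 3.6*s + 1.28) + (8*s + 32) = s^2 + 11.6*s + 33.28.
T(s) = (4*s + 16)/(s^2 + 11.6*s + 33.28)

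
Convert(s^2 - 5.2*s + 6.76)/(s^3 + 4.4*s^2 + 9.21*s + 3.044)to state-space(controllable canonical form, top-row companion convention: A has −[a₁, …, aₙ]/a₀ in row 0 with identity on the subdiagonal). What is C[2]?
Reachable canonical form: C = numerator coefficients (right-aligned, zero-padded to length n).
num = s^2 - 5.2*s + 6.76, C = [[1, -5.2, 6.76]].
C[2] = 6.76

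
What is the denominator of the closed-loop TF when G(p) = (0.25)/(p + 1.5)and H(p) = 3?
Characteristic poly = G_den * H_den + G_num * H_num = (p + 1.5) + (0.75) = p + 2.25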